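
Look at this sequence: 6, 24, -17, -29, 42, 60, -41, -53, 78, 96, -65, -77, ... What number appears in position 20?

-125

Reading positions in blocks of 4 reveals the pattern AABB — 2 tracks woven together.
Subsequence A is 6, 24, 42, 60, 78, 96, which is arithmetic, step +18.
Subsequence B is -17, -29, -41, -53, -65, -77, which is arithmetic with common difference −12.
Position 20 → subsequence B, term 10 = -125.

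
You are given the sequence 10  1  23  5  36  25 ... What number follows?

49

Odd-indexed and even-indexed terms follow separate rules.
Track A: 10, 23, 36. Linear: a_n = -3 + 13·n.
Track B: 1, 5, 25. Powers 5^0, 5^1, 5^2, ….
The 7th slot belongs to track A; its 4th term is 49.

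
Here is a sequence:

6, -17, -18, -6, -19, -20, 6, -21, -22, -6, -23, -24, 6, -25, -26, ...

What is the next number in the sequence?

Reading positions in blocks of 3 reveals the pattern ABB — 2 tracks woven together.
Track A: 6, -6, 6, -6, 6 — oscillating between 6 and -6.
Track B: -17, -18, -19, -20, -21, -22, -23, -24, -25, -26 — arithmetic, step −1.
The 16th slot belongs to track A; its 6th term is -6.

-6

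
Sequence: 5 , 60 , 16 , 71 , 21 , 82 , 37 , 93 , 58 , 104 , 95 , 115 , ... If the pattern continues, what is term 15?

Taking every 2nd term gives 2 separate tracks.
Track A is 5, 16, 21, 37, 58, 95, which is a Fibonacci-like recurrence a_n = a_{n-1} + a_{n-2}.
Track B is 60, 71, 82, 93, 104, 115, which is arithmetic, step +11.
Position 15 → track A, term 8 = 248.

248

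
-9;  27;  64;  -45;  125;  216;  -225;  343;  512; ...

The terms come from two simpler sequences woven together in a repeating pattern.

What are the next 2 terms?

-1125, 729

Reading positions in blocks of 3 reveals the pattern ABB — 2 tracks woven together.
Track A is -9, -45, -225, which is multiplying by 5 each time.
Track B is 27, 64, 125, 216, 343, 512, which is consecutive cubes n³ from n = 3.
Position 10 → track A, term 4 = -1125.
Position 11 falls in track B as its term 7, giving 729.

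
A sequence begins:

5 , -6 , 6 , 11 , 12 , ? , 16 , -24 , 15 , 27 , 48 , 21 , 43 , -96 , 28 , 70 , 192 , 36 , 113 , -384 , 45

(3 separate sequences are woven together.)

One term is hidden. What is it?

Read the sequence 3 terms at a time; column i is its own pattern.
Stream A: 5, 11, 16, 27, 43, 70, 113 (each term equals the sum of the previous two).
Stream B: -6, 12, -24, 48, -96, 192, -384 (a geometric progression (common ratio -2)).
Stream C: 6, ?, 15, 21, 28, 36, 45 (the triangular numbers T_3, T_4, …).
So the missing entry in stream C is 10.

10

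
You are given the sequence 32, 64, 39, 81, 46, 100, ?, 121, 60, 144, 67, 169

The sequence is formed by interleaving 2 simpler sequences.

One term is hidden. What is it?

Split by position mod 2 into 2 tracks.
Track A = 32, 39, 46, ?, 60, 67: adding 7 each time.
Track B = 64, 81, 100, 121, 144, 169: the squares 8², 9², 10², ….
The gap is track A's term 4; the rule gives 53.

53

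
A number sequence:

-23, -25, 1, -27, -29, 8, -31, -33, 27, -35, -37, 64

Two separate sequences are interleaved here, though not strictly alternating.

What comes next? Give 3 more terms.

-39, -41, 125

Reading positions in blocks of 3 reveals the pattern AAB — 2 tracks woven together.
Stream A = -23, -25, -27, -29, -31, -33, -35, -37: arithmetic, step −2.
Stream B = 1, 8, 27, 64: the cubes 1³, 2³, 3³, ….
Term 13 comes from stream A (its 9th entry): -39.
The 14th slot belongs to stream A; its 10th term is -41.
Position 15 falls in stream B as its term 5, giving 125.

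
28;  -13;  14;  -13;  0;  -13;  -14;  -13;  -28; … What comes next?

-13

The terms cycle through 2 interleaved subsequences.
Subsequence A: 28, 14, 0, -14, -28. Linear: a_n = 42 − 14·n.
Subsequence B: -13, -13, -13, -13. Always -13.
Position 10 falls in subsequence B as its term 5, giving -13.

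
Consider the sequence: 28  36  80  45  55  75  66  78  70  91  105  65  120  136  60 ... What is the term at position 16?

153

The slot pattern repeats as AAB (period 3), so there are 2 interleaved tracks.
Track A: 28, 36, 45, 55, 66, 78, 91, 105, 120, 136 — the triangular numbers T_7, T_8, ….
Track B: 80, 75, 70, 65, 60 — linear: a_n = 85 − 5·n.
The 16th slot belongs to track A; its 11th term is 153.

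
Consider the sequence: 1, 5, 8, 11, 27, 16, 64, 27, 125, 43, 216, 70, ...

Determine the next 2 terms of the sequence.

Split by position mod 2 into 2 tracks.
Stream A = 1, 8, 27, 64, 125, 216: consecutive cubes n³ from n = 1.
Stream B = 5, 11, 16, 27, 43, 70: each term equals the sum of the previous two.
Term 13 comes from stream A (its 7th entry): 343.
Term 14 comes from stream B (its 7th entry): 113.

343, 113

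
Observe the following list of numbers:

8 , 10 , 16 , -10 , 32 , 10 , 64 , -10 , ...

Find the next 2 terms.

128, 10

The terms cycle through 2 interleaved subsequences.
Track A is 8, 16, 32, 64, which is successive powers of 2.
Track B is 10, -10, 10, -10, which is the oscillation 10·(−1)^(n+1).
Position 9 → track A, term 5 = 128.
Position 10 falls in track B as its term 5, giving 10.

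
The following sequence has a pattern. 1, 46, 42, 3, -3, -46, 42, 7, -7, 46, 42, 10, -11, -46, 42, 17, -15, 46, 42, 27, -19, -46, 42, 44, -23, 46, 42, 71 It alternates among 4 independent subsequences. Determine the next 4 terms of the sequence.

-27, -46, 42, 115

Read the sequence 4 terms at a time; column i is its own pattern.
Stream A: 1, -3, -7, -11, -15, -19, -23. Arithmetic with common difference −4.
Stream B: 46, -46, 46, -46, 46, -46, 46. The oscillation 46·(−1)^(n+1).
Stream C: 42, 42, 42, 42, 42, 42, 42. Always 42.
Stream D: 3, 7, 10, 17, 27, 44, 71. Each term equals the sum of the previous two.
Term 29 comes from stream A (its 8th entry): -27.
The 30th slot belongs to stream B; its 8th term is -46.
Position 31 falls in stream C as its term 8, giving 42.
Term 32 comes from stream D (its 8th entry): 115.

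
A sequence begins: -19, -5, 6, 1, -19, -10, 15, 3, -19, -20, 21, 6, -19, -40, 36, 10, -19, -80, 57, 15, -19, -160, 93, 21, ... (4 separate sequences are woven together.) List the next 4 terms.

-19, -320, 150, 28

The terms cycle through 4 interleaved subsequences.
Track A is -19, -19, -19, -19, -19, -19, which is constant -19.
Track B is -5, -10, -20, -40, -80, -160, which is multiplying by 2 each time.
Track C is 6, 15, 21, 36, 57, 93, which is Fibonacci-style (each term is the sum of the two before it).
Track D is 1, 3, 6, 10, 15, 21, which is triangular numbers starting at T_1.
Position 25 falls in track A as its term 7, giving -19.
Position 26 → track B, term 7 = -320.
Position 27 → track C, term 7 = 150.
Position 28 → track D, term 7 = 28.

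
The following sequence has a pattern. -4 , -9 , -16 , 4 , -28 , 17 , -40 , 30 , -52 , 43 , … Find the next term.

The terms cycle through 2 interleaved subsequences.
Track A is -4, -16, -28, -40, -52, which is subtracting 12 each time.
Track B is -9, 4, 17, 30, 43, which is linear: a_n = -22 + 13·n.
Term 11 comes from track A (its 6th entry): -64.

-64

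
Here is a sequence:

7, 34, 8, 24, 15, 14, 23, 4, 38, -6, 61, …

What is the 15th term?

160

Taking every 2nd term gives 2 separate tracks.
Track A: 7, 8, 15, 23, 38, 61 (a Fibonacci-like recurrence a_n = a_{n-1} + a_{n-2}).
Track B: 34, 24, 14, 4, -6 (arithmetic, step −10).
Position 15 → track A, term 8 = 160.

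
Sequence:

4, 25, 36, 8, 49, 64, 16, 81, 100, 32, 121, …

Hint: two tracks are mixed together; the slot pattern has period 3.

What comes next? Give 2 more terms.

Reading positions in blocks of 3 reveals the pattern ABB — 2 tracks woven together.
Track A: 4, 8, 16, 32 (powers 2^2, 2^3, 2^4, …).
Track B: 25, 36, 49, 64, 81, 100, 121 (perfect squares starting at 5²).
Term 12 comes from track B (its 8th entry): 144.
Term 13 comes from track A (its 5th entry): 64.

144, 64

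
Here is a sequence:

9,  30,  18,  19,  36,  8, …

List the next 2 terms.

72, -3

Positions 1, 3, 5, … form one subsequence and positions 2, 4, 6, … form another.
Stream A: 9, 18, 36. Multiplying by 2 each time.
Stream B: 30, 19, 8. Linear: a_n = 41 − 11·n.
Position 7 falls in stream A as its term 4, giving 72.
The 8th slot belongs to stream B; its 4th term is -3.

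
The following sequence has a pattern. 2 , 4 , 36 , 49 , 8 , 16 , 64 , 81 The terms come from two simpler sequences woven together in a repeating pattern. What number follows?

32

The slot pattern repeats as AABB (period 4), so there are 2 interleaved tracks.
Track A: 2, 4, 8, 16. Powers 2^1, 2^2, 2^3, ….
Track B: 36, 49, 64, 81. Consecutive squares n² from n = 6.
Position 9 → track A, term 5 = 32.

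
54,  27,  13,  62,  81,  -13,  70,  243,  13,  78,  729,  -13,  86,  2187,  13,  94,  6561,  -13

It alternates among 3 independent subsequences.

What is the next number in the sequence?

The terms cycle through 3 interleaved subsequences.
Track A = 54, 62, 70, 78, 86, 94: arithmetic with common difference +8.
Track B = 27, 81, 243, 729, 2187, 6561: powers of 3.
Track C = 13, -13, 13, -13, 13, -13: the oscillation 13·(−1)^(n+1).
Position 19 falls in track A as its term 7, giving 102.

102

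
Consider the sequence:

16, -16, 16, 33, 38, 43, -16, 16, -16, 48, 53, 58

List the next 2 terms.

The slot pattern repeats as AAABBB (period 6), so there are 2 interleaved tracks.
Track A: 16, -16, 16, -16, 16, -16 (alternating ±16).
Track B: 33, 38, 43, 48, 53, 58 (linear: a_n = 28 + 5·n).
Position 13 → track A, term 7 = 16.
Position 14 → track A, term 8 = -16.

16, -16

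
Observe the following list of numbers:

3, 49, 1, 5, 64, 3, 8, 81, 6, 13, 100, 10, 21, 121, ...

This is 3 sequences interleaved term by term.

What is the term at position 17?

144

Read the sequence 3 terms at a time; column i is its own pattern.
Stream A: 3, 5, 8, 13, 21 (each term equals the sum of the previous two).
Stream B: 49, 64, 81, 100, 121 (perfect squares starting at 7²).
Stream C: 1, 3, 6, 10 (triangular numbers n(n+1)/2 for n = 1, 2, …).
Position 17 falls in stream B as its term 6, giving 144.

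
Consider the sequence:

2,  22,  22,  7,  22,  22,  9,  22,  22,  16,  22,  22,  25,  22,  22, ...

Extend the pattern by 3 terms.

41, 22, 22

The slot pattern repeats as ABB (period 3), so there are 2 interleaved tracks.
Track A is 2, 7, 9, 16, 25, which is Fibonacci-style (each term is the sum of the two before it).
Track B is 22, 22, 22, 22, 22, 22, 22, 22, 22, 22, which is always 22.
Position 16 → track A, term 6 = 41.
The 17th slot belongs to track B; its 11th term is 22.
Position 18 falls in track B as its term 12, giving 22.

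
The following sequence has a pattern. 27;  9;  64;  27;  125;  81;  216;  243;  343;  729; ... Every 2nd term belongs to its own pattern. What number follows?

Taking every 2nd term gives 2 separate tracks.
Stream A: 27, 64, 125, 216, 343. Consecutive cubes n³ from n = 3.
Stream B: 9, 27, 81, 243, 729. Successive powers of 3.
Term 11 comes from stream A (its 6th entry): 512.

512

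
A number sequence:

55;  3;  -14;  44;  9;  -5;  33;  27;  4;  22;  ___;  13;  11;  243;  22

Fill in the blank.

The terms cycle through 3 interleaved subsequences.
Track A: 55, 44, 33, 22, 11 (arithmetic with common difference −11).
Track B: 3, 9, 27, ?, 243 (powers of 3).
Track C: -14, -5, 4, 13, 22 (adding 9 each time).
Track B's pattern makes the blank 81.

81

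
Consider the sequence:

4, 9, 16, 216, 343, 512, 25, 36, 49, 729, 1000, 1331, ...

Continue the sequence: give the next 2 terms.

Reading positions in blocks of 6 reveals the pattern AAABBB — 2 tracks woven together.
Track A: 4, 9, 16, 25, 36, 49 (consecutive squares n² from n = 2).
Track B: 216, 343, 512, 729, 1000, 1331 (perfect cubes starting at 6³).
Term 13 comes from track A (its 7th entry): 64.
Position 14 falls in track A as its term 8, giving 81.

64, 81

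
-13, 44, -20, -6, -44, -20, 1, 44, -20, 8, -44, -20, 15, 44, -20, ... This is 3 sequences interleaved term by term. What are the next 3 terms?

22, -44, -20

Split by position mod 3: positions 1, 4, 7, … form one track, and each other residue class forms its own.
Subsequence A: -13, -6, 1, 8, 15 (arithmetic, step +7).
Subsequence B: 44, -44, 44, -44, 44 (oscillating between 44 and -44).
Subsequence C: -20, -20, -20, -20, -20 (constant -20).
Term 16 comes from subsequence A (its 6th entry): 22.
Position 17 → subsequence B, term 6 = -44.
Term 18 comes from subsequence C (its 6th entry): -20.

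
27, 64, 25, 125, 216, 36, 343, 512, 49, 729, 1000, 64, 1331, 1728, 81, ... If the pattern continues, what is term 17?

The slot pattern repeats as AAB (period 3), so there are 2 interleaved tracks.
Track A: 27, 64, 125, 216, 343, 512, 729, 1000, 1331, 1728 (perfect cubes starting at 3³).
Track B: 25, 36, 49, 64, 81 (the squares 5², 6², 7², …).
Position 17 falls in track A as its term 12, giving 2744.

2744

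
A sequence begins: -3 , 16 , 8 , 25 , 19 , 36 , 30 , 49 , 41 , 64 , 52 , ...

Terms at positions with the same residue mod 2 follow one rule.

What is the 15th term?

74

Odd-indexed and even-indexed terms follow separate rules.
Stream A: -3, 8, 19, 30, 41, 52 — adding 11 each time.
Stream B: 16, 25, 36, 49, 64 — perfect squares starting at 4².
Position 15 → stream A, term 8 = 74.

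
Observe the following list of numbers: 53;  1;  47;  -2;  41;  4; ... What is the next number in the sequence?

35

Split by position mod 2 into 2 tracks.
Track A: 53, 47, 41 (linear: a_n = 59 − 6·n).
Track B: 1, -2, 4 (geometric with ratio -2).
Term 7 comes from track A (its 4th entry): 35.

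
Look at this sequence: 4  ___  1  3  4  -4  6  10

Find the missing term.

The slot pattern repeats as AABB (period 4), so there are 2 interleaved tracks.
Stream A = 4, ?, 4, -4: oscillating between 4 and -4.
Stream B = 1, 3, 6, 10: triangular numbers n(n+1)/2 for n = 1, 2, ….
Stream A's pattern makes the blank -4.

-4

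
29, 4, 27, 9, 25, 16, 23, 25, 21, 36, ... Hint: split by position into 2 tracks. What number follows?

19

The terms cycle through 2 interleaved subsequences.
Track A: 29, 27, 25, 23, 21 (subtracting 2 each time).
Track B: 4, 9, 16, 25, 36 (consecutive squares n² from n = 2).
Position 11 falls in track A as its term 6, giving 19.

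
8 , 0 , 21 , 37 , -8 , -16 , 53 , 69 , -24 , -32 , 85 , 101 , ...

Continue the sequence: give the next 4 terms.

The slot pattern repeats as AABB (period 4), so there are 2 interleaved tracks.
Track A: 8, 0, -8, -16, -24, -32 — linear: a_n = 16 − 8·n.
Track B: 21, 37, 53, 69, 85, 101 — arithmetic with common difference +16.
Term 13 comes from track A (its 7th entry): -40.
Term 14 comes from track A (its 8th entry): -48.
Position 15 falls in track B as its term 7, giving 117.
Position 16 falls in track B as its term 8, giving 133.

-40, -48, 117, 133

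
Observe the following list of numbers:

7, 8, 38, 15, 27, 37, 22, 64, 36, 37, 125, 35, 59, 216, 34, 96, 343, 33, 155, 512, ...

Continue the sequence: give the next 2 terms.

32, 251

The terms cycle through 3 interleaved subsequences.
Stream A = 7, 15, 22, 37, 59, 96, 155: a Fibonacci-like recurrence a_n = a_{n-1} + a_{n-2}.
Stream B = 8, 27, 64, 125, 216, 343, 512: consecutive cubes n³ from n = 2.
Stream C = 38, 37, 36, 35, 34, 33: subtracting 1 each time.
Term 21 comes from stream C (its 7th entry): 32.
Position 22 falls in stream A as its term 8, giving 251.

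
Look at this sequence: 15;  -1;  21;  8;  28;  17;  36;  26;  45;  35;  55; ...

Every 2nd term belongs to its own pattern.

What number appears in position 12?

44

The terms cycle through 2 interleaved subsequences.
Subsequence A = 15, 21, 28, 36, 45, 55: triangular numbers n(n+1)/2 for n = 5, 6, ….
Subsequence B = -1, 8, 17, 26, 35: linear: a_n = -10 + 9·n.
Term 12 comes from subsequence B (its 6th entry): 44.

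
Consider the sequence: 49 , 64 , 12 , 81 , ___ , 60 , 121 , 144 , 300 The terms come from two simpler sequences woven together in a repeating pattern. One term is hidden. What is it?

Positions follow the repeating pattern AAB; grouping by letter gives 2 tracks.
Subsequence A: 49, 64, 81, ?, 121, 144 — the squares 7², 8², 9², ….
Subsequence B: 12, 60, 300 — geometric, ×5 each step.
Filling subsequence A at index 4 by its rule yields 100.

100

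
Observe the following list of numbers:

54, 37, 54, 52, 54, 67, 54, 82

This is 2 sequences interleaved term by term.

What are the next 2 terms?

54, 97

Odd-indexed and even-indexed terms follow separate rules.
Track A = 54, 54, 54, 54: always 54.
Track B = 37, 52, 67, 82: linear: a_n = 22 + 15·n.
Position 9 → track A, term 5 = 54.
Term 10 comes from track B (its 5th entry): 97.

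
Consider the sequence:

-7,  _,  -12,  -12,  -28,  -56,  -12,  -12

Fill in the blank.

Reading positions in blocks of 4 reveals the pattern AABB — 2 tracks woven together.
Subsequence A is -7, ?, -28, -56, which is multiplying by 2 each time.
Subsequence B is -12, -12, -12, -12, which is the constant sequence -12.
The gap is subsequence A's term 2; the rule gives -14.

-14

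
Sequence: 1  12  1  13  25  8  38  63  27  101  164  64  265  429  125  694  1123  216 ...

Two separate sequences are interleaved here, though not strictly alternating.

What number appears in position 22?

4757

The slot pattern repeats as AAB (period 3), so there are 2 interleaved tracks.
Track A: 1, 12, 13, 25, 38, 63, 101, 164, 265, 429, 694, 1123 (each term equals the sum of the previous two).
Track B: 1, 8, 27, 64, 125, 216 (perfect cubes starting at 1³).
Position 22 falls in track A as its term 15, giving 4757.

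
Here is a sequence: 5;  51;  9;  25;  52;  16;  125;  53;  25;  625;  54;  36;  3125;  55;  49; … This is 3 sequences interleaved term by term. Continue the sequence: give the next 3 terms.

Taking every 3rd term gives 3 separate tracks.
Track A: 5, 25, 125, 625, 3125 — a geometric progression (common ratio 5).
Track B: 51, 52, 53, 54, 55 — arithmetic, step +1.
Track C: 9, 16, 25, 36, 49 — consecutive squares n² from n = 3.
Position 16 → track A, term 6 = 15625.
The 17th slot belongs to track B; its 6th term is 56.
Term 18 comes from track C (its 6th entry): 64.

15625, 56, 64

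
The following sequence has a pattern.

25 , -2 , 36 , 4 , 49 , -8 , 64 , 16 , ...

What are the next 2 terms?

Positions 1, 3, 5, … form one subsequence and positions 2, 4, 6, … form another.
Track A is 25, 36, 49, 64, which is the squares 5², 6², 7², ….
Track B is -2, 4, -8, 16, which is multiplying by -2 each time.
Position 9 → track A, term 5 = 81.
Position 10 falls in track B as its term 5, giving -32.

81, -32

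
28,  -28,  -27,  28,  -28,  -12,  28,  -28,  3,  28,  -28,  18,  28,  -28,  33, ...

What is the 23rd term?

Reading positions in blocks of 3 reveals the pattern AAB — 2 tracks woven together.
Track A is 28, -28, 28, -28, 28, -28, 28, -28, 28, -28, which is the oscillation 28·(−1)^(n+1).
Track B is -27, -12, 3, 18, 33, which is adding 15 each time.
Position 23 falls in track A as its term 16, giving -28.

-28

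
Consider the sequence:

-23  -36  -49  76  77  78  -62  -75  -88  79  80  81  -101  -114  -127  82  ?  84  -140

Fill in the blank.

83

The slot pattern repeats as AAABBB (period 6), so there are 2 interleaved tracks.
Stream A: -23, -36, -49, -62, -75, -88, -101, -114, -127, -140. Arithmetic, step −13.
Stream B: 76, 77, 78, 79, 80, 81, 82, ?, 84. Adding 1 each time.
Stream B's pattern makes the blank 83.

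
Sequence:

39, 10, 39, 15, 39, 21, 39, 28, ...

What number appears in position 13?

Split by position mod 2 into 2 tracks.
Track A = 39, 39, 39, 39: the constant sequence 39.
Track B = 10, 15, 21, 28: the triangular numbers T_4, T_5, ….
Position 13 falls in track A as its term 7, giving 39.

39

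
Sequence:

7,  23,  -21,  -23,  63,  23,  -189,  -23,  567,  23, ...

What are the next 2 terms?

The terms cycle through 2 interleaved subsequences.
Subsequence A: 7, -21, 63, -189, 567. Geometric with ratio -3.
Subsequence B: 23, -23, 23, -23, 23. Oscillating between 23 and -23.
Position 11 falls in subsequence A as its term 6, giving -1701.
The 12th slot belongs to subsequence B; its 6th term is -23.

-1701, -23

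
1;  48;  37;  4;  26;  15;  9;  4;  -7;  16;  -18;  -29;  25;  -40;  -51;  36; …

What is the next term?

Positions follow the repeating pattern ABB; grouping by letter gives 2 tracks.
Stream A is 1, 4, 9, 16, 25, 36, which is consecutive squares n² from n = 1.
Stream B is 48, 37, 26, 15, 4, -7, -18, -29, -40, -51, which is linear: a_n = 59 − 11·n.
Position 17 falls in stream B as its term 11, giving -62.

-62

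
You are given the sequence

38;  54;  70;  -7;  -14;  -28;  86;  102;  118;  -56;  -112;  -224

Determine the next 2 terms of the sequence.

134, 150

Positions follow the repeating pattern AAABBB; grouping by letter gives 2 tracks.
Track A: 38, 54, 70, 86, 102, 118. Arithmetic, step +16.
Track B: -7, -14, -28, -56, -112, -224. A geometric progression (common ratio 2).
Position 13 falls in track A as its term 7, giving 134.
Position 14 → track A, term 8 = 150.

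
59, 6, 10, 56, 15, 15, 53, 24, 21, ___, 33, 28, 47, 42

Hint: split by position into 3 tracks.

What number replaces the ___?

50

The terms cycle through 3 interleaved subsequences.
Subsequence A: 59, 56, 53, ?, 47 — linear: a_n = 62 − 3·n.
Subsequence B: 6, 15, 24, 33, 42 — adding 9 each time.
Subsequence C: 10, 15, 21, 28 — the triangular numbers T_4, T_5, ….
Filling subsequence A at index 4 by its rule yields 50.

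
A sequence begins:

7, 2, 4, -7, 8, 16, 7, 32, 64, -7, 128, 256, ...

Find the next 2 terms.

The slot pattern repeats as ABB (period 3), so there are 2 interleaved tracks.
Stream A: 7, -7, 7, -7. The oscillation 7·(−1)^(n+1).
Stream B: 2, 4, 8, 16, 32, 64, 128, 256. Powers of 2.
Term 13 comes from stream A (its 5th entry): 7.
Position 14 falls in stream B as its term 9, giving 512.

7, 512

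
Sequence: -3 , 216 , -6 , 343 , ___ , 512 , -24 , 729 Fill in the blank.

Positions 1, 3, 5, … form one subsequence and positions 2, 4, 6, … form another.
Subsequence A: -3, -6, ?, -24 — geometric with ratio 2.
Subsequence B: 216, 343, 512, 729 — consecutive cubes n³ from n = 6.
Subsequence A's pattern makes the blank -12.

-12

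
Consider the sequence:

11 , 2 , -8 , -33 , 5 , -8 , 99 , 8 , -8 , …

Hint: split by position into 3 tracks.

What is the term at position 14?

The terms cycle through 3 interleaved subsequences.
Subsequence A is 11, -33, 99, which is geometric with ratio -3.
Subsequence B is 2, 5, 8, which is arithmetic with common difference +3.
Subsequence C is -8, -8, -8, which is constant -8.
The 14th slot belongs to subsequence B; its 5th term is 14.

14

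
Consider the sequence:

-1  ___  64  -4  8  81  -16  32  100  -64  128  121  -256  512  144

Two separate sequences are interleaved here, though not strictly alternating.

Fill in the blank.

2

The slot pattern repeats as AAB (period 3), so there are 2 interleaved tracks.
Subsequence A is -1, ?, -4, 8, -16, 32, -64, 128, -256, 512, which is geometric with ratio -2.
Subsequence B is 64, 81, 100, 121, 144, which is consecutive squares n² from n = 8.
The gap is subsequence A's term 2; the rule gives 2.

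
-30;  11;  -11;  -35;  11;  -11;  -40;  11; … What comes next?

Positions follow the repeating pattern ABB; grouping by letter gives 2 tracks.
Track A: -30, -35, -40 — arithmetic with common difference −5.
Track B: 11, -11, 11, -11, 11 — the oscillation 11·(−1)^(n+1).
The 9th slot belongs to track B; its 6th term is -11.

-11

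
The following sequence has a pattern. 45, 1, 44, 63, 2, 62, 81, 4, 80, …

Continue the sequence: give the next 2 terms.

99, 8

Split by position mod 3 into 3 tracks.
Subsequence A: 45, 63, 81 — arithmetic, step +18.
Subsequence B: 1, 2, 4 — powers of 2.
Subsequence C: 44, 62, 80 — adding 18 each time.
Term 10 comes from subsequence A (its 4th entry): 99.
Position 11 → subsequence B, term 4 = 8.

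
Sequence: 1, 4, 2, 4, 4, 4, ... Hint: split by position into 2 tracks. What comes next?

Odd-indexed and even-indexed terms follow separate rules.
Track A: 1, 2, 4 — successive powers of 2.
Track B: 4, 4, 4 — constant 4.
Term 7 comes from track A (its 4th entry): 8.

8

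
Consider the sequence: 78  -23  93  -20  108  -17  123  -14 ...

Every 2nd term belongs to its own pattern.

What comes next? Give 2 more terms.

The terms cycle through 2 interleaved subsequences.
Track A: 78, 93, 108, 123 — arithmetic with common difference +15.
Track B: -23, -20, -17, -14 — linear: a_n = -26 + 3·n.
Position 9 → track A, term 5 = 138.
Position 10 → track B, term 5 = -11.

138, -11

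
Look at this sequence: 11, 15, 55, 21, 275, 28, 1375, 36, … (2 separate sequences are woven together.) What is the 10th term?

45

Positions 1, 3, 5, … form one subsequence and positions 2, 4, 6, … form another.
Track A: 11, 55, 275, 1375 (a geometric progression (common ratio 5)).
Track B: 15, 21, 28, 36 (triangular numbers starting at T_5).
Term 10 comes from track B (its 5th entry): 45.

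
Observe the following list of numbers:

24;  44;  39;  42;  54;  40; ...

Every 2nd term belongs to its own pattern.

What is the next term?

69

Split by position mod 2 into 2 tracks.
Track A: 24, 39, 54 — arithmetic, step +15.
Track B: 44, 42, 40 — subtracting 2 each time.
Position 7 → track A, term 4 = 69.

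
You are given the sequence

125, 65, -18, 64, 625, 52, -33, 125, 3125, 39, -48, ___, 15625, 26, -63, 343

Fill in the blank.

216

Taking every 4th term gives 4 separate tracks.
Track A = 125, 625, 3125, 15625: successive powers of 5.
Track B = 65, 52, 39, 26: arithmetic, step −13.
Track C = -18, -33, -48, -63: linear: a_n = -3 − 15·n.
Track D = 64, 125, ?, 343: the cubes 4³, 5³, 6³, ….
The gap is track D's term 3; the rule gives 216.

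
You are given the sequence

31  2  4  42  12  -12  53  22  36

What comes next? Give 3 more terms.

64, 32, -108

Taking every 3rd term gives 3 separate tracks.
Track A: 31, 42, 53 — adding 11 each time.
Track B: 2, 12, 22 — arithmetic, step +10.
Track C: 4, -12, 36 — geometric with ratio -3.
The 10th slot belongs to track A; its 4th term is 64.
Position 11 falls in track B as its term 4, giving 32.
Term 12 comes from track C (its 4th entry): -108.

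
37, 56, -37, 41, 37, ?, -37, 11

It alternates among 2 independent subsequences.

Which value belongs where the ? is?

26

Split by position mod 2 into 2 tracks.
Track A = 37, -37, 37, -37: the oscillation 37·(−1)^(n+1).
Track B = 56, 41, ?, 11: arithmetic with common difference −15.
Filling track B at index 3 by its rule yields 26.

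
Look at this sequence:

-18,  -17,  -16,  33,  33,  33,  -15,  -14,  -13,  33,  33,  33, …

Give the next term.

-12

Reading positions in blocks of 6 reveals the pattern AAABBB — 2 tracks woven together.
Stream A = -18, -17, -16, -15, -14, -13: adding 1 each time.
Stream B = 33, 33, 33, 33, 33, 33: constant 33.
The 13th slot belongs to stream A; its 7th term is -12.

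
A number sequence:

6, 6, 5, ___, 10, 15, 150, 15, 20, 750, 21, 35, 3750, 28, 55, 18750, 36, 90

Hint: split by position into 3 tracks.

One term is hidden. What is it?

Read the sequence 3 terms at a time; column i is its own pattern.
Track A: 6, ?, 150, 750, 3750, 18750 — a geometric progression (common ratio 5).
Track B: 6, 10, 15, 21, 28, 36 — triangular numbers n(n+1)/2 for n = 3, 4, ….
Track C: 5, 15, 20, 35, 55, 90 — each term equals the sum of the previous two.
So the missing entry in track A is 30.

30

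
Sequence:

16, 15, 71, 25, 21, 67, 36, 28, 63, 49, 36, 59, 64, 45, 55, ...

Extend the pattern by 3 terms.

Read the sequence 3 terms at a time; column i is its own pattern.
Stream A: 16, 25, 36, 49, 64. Consecutive squares n² from n = 4.
Stream B: 15, 21, 28, 36, 45. Triangular numbers n(n+1)/2 for n = 5, 6, ….
Stream C: 71, 67, 63, 59, 55. Arithmetic, step −4.
Position 16 falls in stream A as its term 6, giving 81.
Position 17 falls in stream B as its term 6, giving 55.
Term 18 comes from stream C (its 6th entry): 51.

81, 55, 51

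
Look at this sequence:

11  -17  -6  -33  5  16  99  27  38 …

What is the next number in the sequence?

-297

Reading positions in blocks of 3 reveals the pattern ABB — 2 tracks woven together.
Track A: 11, -33, 99 (multiplying by -3 each time).
Track B: -17, -6, 5, 16, 27, 38 (arithmetic, step +11).
Position 10 → track A, term 4 = -297.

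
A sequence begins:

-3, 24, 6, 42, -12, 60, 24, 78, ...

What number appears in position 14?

Odd-indexed and even-indexed terms follow separate rules.
Track A: -3, 6, -12, 24 (geometric with ratio -2).
Track B: 24, 42, 60, 78 (arithmetic with common difference +18).
Position 14 falls in track B as its term 7, giving 132.

132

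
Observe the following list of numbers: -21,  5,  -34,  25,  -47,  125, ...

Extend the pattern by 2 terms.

Taking every 2nd term gives 2 separate tracks.
Track A: -21, -34, -47. Arithmetic, step −13.
Track B: 5, 25, 125. Powers of 5.
The 7th slot belongs to track A; its 4th term is -60.
Term 8 comes from track B (its 4th entry): 625.

-60, 625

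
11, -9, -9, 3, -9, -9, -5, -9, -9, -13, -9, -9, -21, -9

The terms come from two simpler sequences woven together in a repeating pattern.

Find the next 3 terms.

-9, -29, -9

Reading positions in blocks of 3 reveals the pattern ABB — 2 tracks woven together.
Track A: 11, 3, -5, -13, -21 — arithmetic, step −8.
Track B: -9, -9, -9, -9, -9, -9, -9, -9, -9 — constant -9.
Position 15 → track B, term 10 = -9.
Position 16 → track A, term 6 = -29.
Term 17 comes from track B (its 11th entry): -9.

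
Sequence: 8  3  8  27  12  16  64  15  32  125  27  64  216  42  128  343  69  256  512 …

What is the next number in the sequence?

Split by position mod 3 into 3 tracks.
Subsequence A is 8, 27, 64, 125, 216, 343, 512, which is consecutive cubes n³ from n = 2.
Subsequence B is 3, 12, 15, 27, 42, 69, which is a Fibonacci-like recurrence a_n = a_{n-1} + a_{n-2}.
Subsequence C is 8, 16, 32, 64, 128, 256, which is a geometric progression (common ratio 2).
The 20th slot belongs to subsequence B; its 7th term is 111.

111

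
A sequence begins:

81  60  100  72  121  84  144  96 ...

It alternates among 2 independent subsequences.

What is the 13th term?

225

Positions 1, 3, 5, … form one subsequence and positions 2, 4, 6, … form another.
Stream A is 81, 100, 121, 144, which is consecutive squares n² from n = 9.
Stream B is 60, 72, 84, 96, which is linear: a_n = 48 + 12·n.
Position 13 → stream A, term 7 = 225.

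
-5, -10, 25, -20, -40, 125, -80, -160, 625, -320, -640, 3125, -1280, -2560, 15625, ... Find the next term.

The slot pattern repeats as AAB (period 3), so there are 2 interleaved tracks.
Track A = -5, -10, -20, -40, -80, -160, -320, -640, -1280, -2560: multiplying by 2 each time.
Track B = 25, 125, 625, 3125, 15625: powers 5^2, 5^3, 5^4, ….
Position 16 → track A, term 11 = -5120.

-5120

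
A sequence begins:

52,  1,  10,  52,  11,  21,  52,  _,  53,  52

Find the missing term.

Reading positions in blocks of 3 reveals the pattern ABB — 2 tracks woven together.
Track A: 52, 52, 52, 52 — always 52.
Track B: 1, 10, 11, 21, ?, 53 — each term equals the sum of the previous two.
Filling track B at index 5 by its rule yields 32.

32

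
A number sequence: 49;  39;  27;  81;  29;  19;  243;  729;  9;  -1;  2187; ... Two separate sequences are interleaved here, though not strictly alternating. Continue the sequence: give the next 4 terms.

Reading positions in blocks of 4 reveals the pattern AABB — 2 tracks woven together.
Track A = 49, 39, 29, 19, 9, -1: arithmetic with common difference −10.
Track B = 27, 81, 243, 729, 2187: successive powers of 3.
The 12th slot belongs to track B; its 6th term is 6561.
Position 13 falls in track A as its term 7, giving -11.
Position 14 falls in track A as its term 8, giving -21.
The 15th slot belongs to track B; its 7th term is 19683.

6561, -11, -21, 19683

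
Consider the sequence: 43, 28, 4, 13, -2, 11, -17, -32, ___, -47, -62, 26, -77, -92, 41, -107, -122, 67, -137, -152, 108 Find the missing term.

Positions follow the repeating pattern AAB; grouping by letter gives 2 tracks.
Stream A is 43, 28, 13, -2, -17, -32, -47, -62, -77, -92, -107, -122, -137, -152, which is arithmetic with common difference −15.
Stream B is 4, 11, ?, 26, 41, 67, 108, which is a Fibonacci-like recurrence a_n = a_{n-1} + a_{n-2}.
Stream B's pattern makes the blank 15.

15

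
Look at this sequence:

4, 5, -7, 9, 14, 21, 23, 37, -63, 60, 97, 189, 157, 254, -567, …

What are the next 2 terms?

Reading positions in blocks of 3 reveals the pattern AAB — 2 tracks woven together.
Track A: 4, 5, 9, 14, 23, 37, 60, 97, 157, 254 — a Fibonacci-like recurrence a_n = a_{n-1} + a_{n-2}.
Track B: -7, 21, -63, 189, -567 — geometric, ×-3 each step.
Term 16 comes from track A (its 11th entry): 411.
Position 17 → track A, term 12 = 665.

411, 665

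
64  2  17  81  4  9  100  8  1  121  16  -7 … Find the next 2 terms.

144, 32

Taking every 3rd term gives 3 separate tracks.
Subsequence A: 64, 81, 100, 121. Perfect squares starting at 8².
Subsequence B: 2, 4, 8, 16. Powers of 2.
Subsequence C: 17, 9, 1, -7. Linear: a_n = 25 − 8·n.
Term 13 comes from subsequence A (its 5th entry): 144.
Term 14 comes from subsequence B (its 5th entry): 32.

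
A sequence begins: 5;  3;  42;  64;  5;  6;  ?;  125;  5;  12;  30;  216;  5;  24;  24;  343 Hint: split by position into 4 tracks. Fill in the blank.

36

Taking every 4th term gives 4 separate tracks.
Stream A: 5, 5, 5, 5 (always 5).
Stream B: 3, 6, 12, 24 (geometric with ratio 2).
Stream C: 42, ?, 30, 24 (linear: a_n = 48 − 6·n).
Stream D: 64, 125, 216, 343 (the cubes 4³, 5³, 6³, …).
Stream C's pattern makes the blank 36.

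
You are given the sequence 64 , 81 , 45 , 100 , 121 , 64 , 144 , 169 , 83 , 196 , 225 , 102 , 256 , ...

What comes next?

289

The slot pattern repeats as AAB (period 3), so there are 2 interleaved tracks.
Track A is 64, 81, 100, 121, 144, 169, 196, 225, 256, which is perfect squares starting at 8².
Track B is 45, 64, 83, 102, which is adding 19 each time.
The 14th slot belongs to track A; its 10th term is 289.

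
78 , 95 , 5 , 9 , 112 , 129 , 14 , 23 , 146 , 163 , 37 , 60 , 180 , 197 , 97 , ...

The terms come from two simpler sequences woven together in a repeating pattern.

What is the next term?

157

Reading positions in blocks of 4 reveals the pattern AABB — 2 tracks woven together.
Track A: 78, 95, 112, 129, 146, 163, 180, 197. Arithmetic, step +17.
Track B: 5, 9, 14, 23, 37, 60, 97. A Fibonacci-like recurrence a_n = a_{n-1} + a_{n-2}.
Position 16 falls in track B as its term 8, giving 157.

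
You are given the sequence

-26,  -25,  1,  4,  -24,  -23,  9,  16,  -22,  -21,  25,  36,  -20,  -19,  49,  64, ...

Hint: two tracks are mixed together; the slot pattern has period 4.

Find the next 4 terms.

Positions follow the repeating pattern AABB; grouping by letter gives 2 tracks.
Track A: -26, -25, -24, -23, -22, -21, -20, -19 — arithmetic, step +1.
Track B: 1, 4, 9, 16, 25, 36, 49, 64 — the squares 1², 2², 3², ….
The 17th slot belongs to track A; its 9th term is -18.
Position 18 falls in track A as its term 10, giving -17.
Position 19 → track B, term 9 = 81.
Term 20 comes from track B (its 10th entry): 100.

-18, -17, 81, 100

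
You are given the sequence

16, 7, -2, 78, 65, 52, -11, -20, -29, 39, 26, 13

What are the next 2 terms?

Positions follow the repeating pattern AAABBB; grouping by letter gives 2 tracks.
Track A: 16, 7, -2, -11, -20, -29. Subtracting 9 each time.
Track B: 78, 65, 52, 39, 26, 13. Arithmetic, step −13.
Term 13 comes from track A (its 7th entry): -38.
Position 14 falls in track A as its term 8, giving -47.

-38, -47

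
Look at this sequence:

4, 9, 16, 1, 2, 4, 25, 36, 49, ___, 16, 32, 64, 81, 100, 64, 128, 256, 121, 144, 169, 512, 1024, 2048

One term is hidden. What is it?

The slot pattern repeats as AAABBB (period 6), so there are 2 interleaved tracks.
Stream A: 4, 9, 16, 25, 36, 49, 64, 81, 100, 121, 144, 169 (consecutive squares n² from n = 2).
Stream B: 1, 2, 4, ?, 16, 32, 64, 128, 256, 512, 1024, 2048 (powers 2^0, 2^1, 2^2, …).
Stream B's pattern makes the blank 8.

8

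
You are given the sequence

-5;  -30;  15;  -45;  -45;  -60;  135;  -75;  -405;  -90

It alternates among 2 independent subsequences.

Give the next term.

Taking every 2nd term gives 2 separate tracks.
Track A: -5, 15, -45, 135, -405 — geometric, ×-3 each step.
Track B: -30, -45, -60, -75, -90 — arithmetic with common difference −15.
Term 11 comes from track A (its 6th entry): 1215.

1215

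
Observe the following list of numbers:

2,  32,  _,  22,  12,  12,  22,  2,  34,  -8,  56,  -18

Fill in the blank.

10

Split by position mod 2 into 2 tracks.
Subsequence A = 2, ?, 12, 22, 34, 56: Fibonacci-style (each term is the sum of the two before it).
Subsequence B = 32, 22, 12, 2, -8, -18: arithmetic with common difference −10.
So the missing entry in subsequence A is 10.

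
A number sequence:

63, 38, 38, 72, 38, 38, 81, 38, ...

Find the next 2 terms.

Reading positions in blocks of 3 reveals the pattern ABB — 2 tracks woven together.
Track A = 63, 72, 81: linear: a_n = 54 + 9·n.
Track B = 38, 38, 38, 38, 38: the constant sequence 38.
The 9th slot belongs to track B; its 6th term is 38.
Position 10 → track A, term 4 = 90.

38, 90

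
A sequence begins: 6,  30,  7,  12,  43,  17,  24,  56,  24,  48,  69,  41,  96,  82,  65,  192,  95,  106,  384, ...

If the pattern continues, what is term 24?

277

Read the sequence 3 terms at a time; column i is its own pattern.
Track A is 6, 12, 24, 48, 96, 192, 384, which is geometric, ×2 each step.
Track B is 30, 43, 56, 69, 82, 95, which is arithmetic, step +13.
Track C is 7, 17, 24, 41, 65, 106, which is Fibonacci-style (each term is the sum of the two before it).
Position 24 → track C, term 8 = 277.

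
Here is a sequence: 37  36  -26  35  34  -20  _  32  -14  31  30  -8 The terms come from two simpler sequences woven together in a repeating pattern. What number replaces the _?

33

Reading positions in blocks of 3 reveals the pattern AAB — 2 tracks woven together.
Track A: 37, 36, 35, 34, ?, 32, 31, 30 — arithmetic, step −1.
Track B: -26, -20, -14, -8 — arithmetic, step +6.
The gap is track A's term 5; the rule gives 33.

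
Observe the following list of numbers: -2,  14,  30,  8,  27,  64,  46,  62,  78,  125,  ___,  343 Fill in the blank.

216

Reading positions in blocks of 6 reveals the pattern AAABBB — 2 tracks woven together.
Track A = -2, 14, 30, 46, 62, 78: arithmetic with common difference +16.
Track B = 8, 27, 64, 125, ?, 343: the cubes 2³, 3³, 4³, ….
Filling track B at index 5 by its rule yields 216.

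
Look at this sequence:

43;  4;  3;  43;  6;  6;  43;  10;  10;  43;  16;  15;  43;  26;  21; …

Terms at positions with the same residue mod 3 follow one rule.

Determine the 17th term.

Split by position mod 3: positions 1, 4, 7, … form one track, and each other residue class forms its own.
Track A: 43, 43, 43, 43, 43 — always 43.
Track B: 4, 6, 10, 16, 26 — a Fibonacci-like recurrence a_n = a_{n-1} + a_{n-2}.
Track C: 3, 6, 10, 15, 21 — triangular numbers starting at T_2.
Term 17 comes from track B (its 6th entry): 42.

42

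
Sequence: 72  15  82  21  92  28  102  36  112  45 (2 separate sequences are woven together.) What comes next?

122

Taking every 2nd term gives 2 separate tracks.
Track A: 72, 82, 92, 102, 112. Linear: a_n = 62 + 10·n.
Track B: 15, 21, 28, 36, 45. The triangular numbers T_5, T_6, ….
Term 11 comes from track A (its 6th entry): 122.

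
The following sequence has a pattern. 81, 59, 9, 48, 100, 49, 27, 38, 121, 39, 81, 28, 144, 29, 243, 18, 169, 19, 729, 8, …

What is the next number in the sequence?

196

Taking every 4th term gives 4 separate tracks.
Subsequence A is 81, 100, 121, 144, 169, which is consecutive squares n² from n = 9.
Subsequence B is 59, 49, 39, 29, 19, which is subtracting 10 each time.
Subsequence C is 9, 27, 81, 243, 729, which is successive powers of 3.
Subsequence D is 48, 38, 28, 18, 8, which is subtracting 10 each time.
The 21st slot belongs to subsequence A; its 6th term is 196.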